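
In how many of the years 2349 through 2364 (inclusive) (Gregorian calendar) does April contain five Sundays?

April has 30 days; it has five Sundays when Sunday falls among the first (month-length − 28) days — i.e. when April 1 is one of Sunday/Saturday.
April 1 by year: 2349:Fri 2350:Sat✓ 2351:Sun✓ 2352:Tue 2353:Wed 2354:Thu 2355:Fri 2356:Sun✓ 2357:Mon 2358:Tue 2359:Wed 2360:Fri 2361:Sat✓ 2362:Sun✓ 2363:Mon 2364:Wed
Years with five Sundays: 2350, 2351, 2356, 2361, 2362 → 5.

5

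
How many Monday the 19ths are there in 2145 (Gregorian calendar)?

2

Check the 19th of each month of 2145: Jan 19: Tue, Feb 19: Fri, Mar 19: Fri, Apr 19: Mon, May 19: Wed, Jun 19: Sat, Jul 19: Mon, Aug 19: Thu, Sep 19: Sun, Oct 19: Tue, Nov 19: Fri, Dec 19: Sun.
Monday occurs in April, July — 2 months.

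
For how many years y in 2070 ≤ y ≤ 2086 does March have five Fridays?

8

March has 31 days; it has five Fridays when Friday falls among the first (month-length − 28) days — i.e. when March 1 is one of Friday/Thursday/Wednesday.
March 1 by year: 2070:Sat 2071:Sun 2072:Tue 2073:Wed✓ 2074:Thu✓ 2075:Fri✓ 2076:Sun 2077:Mon 2078:Tue 2079:Wed✓ 2080:Fri✓ 2081:Sat 2082:Sun 2083:Mon 2084:Wed✓ 2085:Thu✓ 2086:Fri✓
Years with five Fridays: 2073, 2074, 2075, 2079, 2080, 2084, 2085, 2086 → 8.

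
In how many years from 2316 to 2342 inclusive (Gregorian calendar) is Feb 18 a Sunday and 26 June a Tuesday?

Check each year's weekday for Feb 18 and 26 June:
  2316: Fri/Mon  2317: Sun/Tue ✓  2318: Mon/Wed  2319: Tue/Thu  2320: Wed/Sat  2321: Fri/Sun  2322: Sat/Mon  2323: Sun/Tue ✓  2324: Mon/Thu  2325: Wed/Fri  2326: Thu/Sat  2327: Fri/Sun  2328: Sat/Tue  2329: Mon/Wed  2330: Tue/Thu  2331: Wed/Fri  2332: Thu/Sun  2333: Sat/Mon  2334: Sun/Tue ✓  2335: Mon/Wed  2336: Tue/Fri  2337: Thu/Sat  2338: Fri/Sun  2339: Sat/Mon  2340: Sun/Wed  2341: Tue/Thu  2342: Wed/Fri
Both conditions hold in: 2317, 2323, 2334 — 3.

3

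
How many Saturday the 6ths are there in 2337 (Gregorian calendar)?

Check the 6th of each month of 2337: Jan 6: Wed, Feb 6: Sat, Mar 6: Sat, Apr 6: Tue, May 6: Thu, Jun 6: Sun, Jul 6: Tue, Aug 6: Fri, Sep 6: Mon, Oct 6: Wed, Nov 6: Sat, Dec 6: Mon.
Saturday occurs in February, March, November — 3 months.

3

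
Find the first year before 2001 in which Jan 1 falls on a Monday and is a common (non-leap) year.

1990

Jan 1 advances by 2 weekdays after a leap year and by 1 after a common year.
2001: Jan 1 is Monday.
2000: Saturday (leap)
1999: Friday
1998: Thursday
1997: Wednesday
1996: Monday (leap)
1995: Sunday
1994: Saturday
1993: Friday
1992: Wednesday (leap)
1991: Tuesday
1990: Monday
1990 begins on a Monday and is a common year.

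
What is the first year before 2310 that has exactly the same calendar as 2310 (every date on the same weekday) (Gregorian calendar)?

2298

Two years share a calendar iff Jan 1 falls on the same weekday and both are leap or both are common. 2310: Jan 1 is Saturday, common year.
2309: Jan 1 Friday, common
2308: Jan 1 Wednesday, leap
2307: Jan 1 Tuesday, common
2306: Jan 1 Monday, common
2305: Jan 1 Sunday, common
2304: Jan 1 Friday, leap
2303: Jan 1 Thursday, common
2302: Jan 1 Wednesday, common
2301: Jan 1 Tuesday, common
2300: Jan 1 Monday, common
2299: Jan 1 Sunday, common
2298: Jan 1 Saturday, common
2298 matches on both conditions.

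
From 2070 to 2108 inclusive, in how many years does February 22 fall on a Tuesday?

Track February 22's weekday year by year (advancing +1, or +2 across a Feb 29):
  2070: Sat  2071: Sun (+1)  2072: Mon (+1)  2073: Wed (+2)  2074: Thu (+1)
  2075: Fri (+1)  2076: Sat (+1)  2077: Mon (+2)  2078: Tue (+1) ✓  2079: Wed (+1)
  2080: Thu (+1)  2081: Sat (+2)  2082: Sun (+1)  2083: Mon (+1)  … (11 more years) …
  2095: Tue (+1) ✓  2096: Wed (+1)  2097: Fri (+2)  2098: Sat (+1)  2099: Sun (+1)
  2100: Mon (+1)  2101: Tue (+1) ✓  2102: Wed (+1)  2103: Thu (+1)  2104: Fri (+1)
  2105: Sun (+2)  2106: Mon (+1)  2107: Tue (+1) ✓  2108: Wed (+1)
Tuesday years: 2078, 2084, 2089, 2095, 2101, 2107 — 6 in total.

6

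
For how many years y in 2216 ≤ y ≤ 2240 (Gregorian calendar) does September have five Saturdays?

7

September has 30 days; it has five Saturdays when Saturday falls among the first (month-length − 28) days — i.e. when September 1 is one of Saturday/Friday.
September 1 by year: 2216:Sun 2217:Mon 2218:Tue 2219:Wed 2220:Fri✓ 2221:Sat✓ 2222:Sun 2223:Mon 2224:Wed 2225:Thu 2226:Fri✓ 2227:Sat✓ 2228:Mon 2229:Tue 2230:Wed 2231:Thu 2232:Sat✓ 2233:Sun 2234:Mon 2235:Tue 2236:Thu 2237:Fri✓ 2238:Sat✓ 2239:Sun 2240:Tue
Years with five Saturdays: 2220, 2221, 2226, 2227, 2232, 2237, 2238 → 7.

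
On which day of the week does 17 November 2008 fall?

Monday

January 1, 2008 is a Tuesday.
November 17 is day 322 of the year, i.e. 321 days after Jan 1.
321 mod 7 = 6, so advance 6 weekdays from Tuesday: Monday.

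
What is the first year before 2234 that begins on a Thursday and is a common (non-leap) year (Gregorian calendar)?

Jan 1 advances by 2 weekdays after a leap year and by 1 after a common year.
2234: Jan 1 is Wednesday.
2233: Tuesday
2232: Sunday (leap)
2231: Saturday
2230: Friday
2229: Thursday
2229 begins on a Thursday and is a common year.

2229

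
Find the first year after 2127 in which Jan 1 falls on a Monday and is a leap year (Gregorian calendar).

2148

Jan 1 advances by 2 weekdays after a leap year and by 1 after a common year.
2127: Jan 1 is Wednesday.
2128: Thursday (leap)
2129: Saturday
2130: Sunday
2131: Monday
2132: Tuesday (leap)
2133: Thursday
2134: Friday
2135: Saturday
2136: Sunday (leap)
2137: Tuesday
2138: Wednesday
2139: Thursday
2140: Friday (leap)
2141: Sunday
2142: Monday
2143: Tuesday
2144: Wednesday (leap)
2145: Friday
2146: Saturday
2147: Sunday
2148: Monday (leap)
2148 begins on a Monday and is a leap year.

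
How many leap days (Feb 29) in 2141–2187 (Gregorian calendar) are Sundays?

2

Leap years in 2141–2187: 11 of them.
Feb 29 weekday advances by 5 (mod 7) from one leap year to the next four years later (or differs when a century non-leap intervenes).
Leap-day weekdays: 2144:Sat 2148:Thu 2152:Tue 2156:Sun✓ 2160:Fri 2164:Wed 2168:Mon 2172:Sat 2176:Thu 2180:Tue 2184:Sun✓
Sunday: 2156, 2184 → 2.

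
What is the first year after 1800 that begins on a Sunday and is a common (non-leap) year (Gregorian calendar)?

1809

Jan 1 advances by 2 weekdays after a leap year and by 1 after a common year.
1800: Jan 1 is Wednesday.
1801: Thursday
1802: Friday
1803: Saturday
1804: Sunday (leap)
1805: Tuesday
1806: Wednesday
1807: Thursday
1808: Friday (leap)
1809: Sunday
1809 begins on a Sunday and is a common year.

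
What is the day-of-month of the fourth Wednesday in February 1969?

February 1, 1969 is a Saturday, so the first Wednesday is the 5th.
The fourth Wednesday is 5 + 21 = 26.

26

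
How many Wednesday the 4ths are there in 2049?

1

Check the 4th of each month of 2049: Jan 4: Mon, Feb 4: Thu, Mar 4: Thu, Apr 4: Sun, May 4: Tue, Jun 4: Fri, Jul 4: Sun, Aug 4: Wed, Sep 4: Sat, Oct 4: Mon, Nov 4: Thu, Dec 4: Sat.
Wednesday occurs in August — 1 month.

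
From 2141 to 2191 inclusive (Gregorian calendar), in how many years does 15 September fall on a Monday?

Track 15 September's weekday year by year (advancing +1, or +2 across a Feb 29):
  2141: Fri  2142: Sat (+1)  2143: Sun (+1)  2144: Tue (+2)  2145: Wed (+1)
  2146: Thu (+1)  2147: Fri (+1)  2148: Sun (+2)  2149: Mon (+1) ✓  2150: Tue (+1)
  2151: Wed (+1)  2152: Fri (+2)  2153: Sat (+1)  2154: Sun (+1)  … (23 more years) …
  2178: Tue (+1)  2179: Wed (+1)  2180: Fri (+2)  2181: Sat (+1)  2182: Sun (+1)
  2183: Mon (+1) ✓  2184: Wed (+2)  2185: Thu (+1)  2186: Fri (+1)  2187: Sat (+1)
  2188: Mon (+2) ✓  2189: Tue (+1)  2190: Wed (+1)  2191: Thu (+1)
Monday years: 2149, 2155, 2160, 2166, 2177, 2183, 2188 — 7 in total.

7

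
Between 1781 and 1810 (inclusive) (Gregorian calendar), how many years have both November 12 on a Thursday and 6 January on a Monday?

0

Check each year's weekday for November 12 and 6 January:
  1781: Mon/Sat  1782: Tue/Sun  1783: Wed/Mon  1784: Fri/Tue  1785: Sat/Thu  1786: Sun/Fri  1787: Mon/Sat  1788: Wed/Sun  1789: Thu/Tue  1790: Fri/Wed  1791: Sat/Thu  1792: Mon/Fri  1793: Tue/Sun  1794: Wed/Mon  1795: Thu/Tue  1796: Sat/Wed  1797: Sun/Fri  1798: Mon/Sat  1799: Tue/Sun  1800: Wed/Mon  1801: Thu/Tue  1802: Fri/Wed  1803: Sat/Thu  1804: Mon/Fri  1805: Tue/Sun  1806: Wed/Mon  1807: Thu/Tue  1808: Sat/Wed  1809: Sun/Fri  1810: Mon/Sat
Both conditions hold in: no year — 0.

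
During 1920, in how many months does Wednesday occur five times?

4

A month of length L has five Wednesdays iff its first Wednesday is on day ≤ L−28 (so day 1–3 in a 31-day month, 1–2 in a 30-day month, day 1 in a leap February).
Checking each month of 1920: Jan starts Thu (31d); Feb starts Sun (29d); Mar starts Mon (31d) ✓; Apr starts Thu (30d); May starts Sat (31d); Jun starts Tue (30d) ✓; Jul starts Thu (31d); Aug starts Sun (31d); Sep starts Wed (30d) ✓; Oct starts Fri (31d); Nov starts Mon (30d); Dec starts Wed (31d) ✓.
Five-Wednesday months: March, June, September, December → 4.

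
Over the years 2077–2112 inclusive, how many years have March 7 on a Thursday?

4

Track March 7's weekday year by year (advancing +1, or +2 across a Feb 29):
  2077: Sun  2078: Mon (+1)  2079: Tue (+1)  2080: Thu (+2) ✓  2081: Fri (+1)
  2082: Sat (+1)  2083: Sun (+1)  2084: Tue (+2)  2085: Wed (+1)  2086: Thu (+1) ✓
  2087: Fri (+1)  2088: Sun (+2)  2089: Mon (+1)  2090: Tue (+1)  … (8 more years) …
  2099: Sat (+1)  2100: Sun (+1)  2101: Mon (+1)  2102: Tue (+1)  2103: Wed (+1)
  2104: Fri (+2)  2105: Sat (+1)  2106: Sun (+1)  2107: Mon (+1)  2108: Wed (+2)
  2109: Thu (+1) ✓  2110: Fri (+1)  2111: Sat (+1)  2112: Mon (+2)
Thursday years: 2080, 2086, 2097, 2109 — 4 in total.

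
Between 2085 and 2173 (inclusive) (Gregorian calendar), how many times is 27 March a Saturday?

13

Track 27 March's weekday year by year (advancing +1, or +2 across a Feb 29):
  2085: Tue  2086: Wed (+1)  2087: Thu (+1)  2088: Sat (+2) ✓  2089: Sun (+1)
  2090: Mon (+1)  2091: Tue (+1)  2092: Thu (+2)  2093: Fri (+1)  2094: Sat (+1) ✓
  2095: Sun (+1)  2096: Tue (+2)  2097: Wed (+1)  2098: Thu (+1)  … (61 more years) …
  2160: Thu (+2)  2161: Fri (+1)  2162: Sat (+1) ✓  2163: Sun (+1)  2164: Tue (+2)
  2165: Wed (+1)  2166: Thu (+1)  2167: Fri (+1)  2168: Sun (+2)  2169: Mon (+1)
  2170: Tue (+1)  2171: Wed (+1)  2172: Fri (+2)  2173: Sat (+1) ✓
Saturday years: 2088, 2094, 2100, 2106, 2117, 2123, 2128, 2134, 2145, 2151, 2156, 2162, 2173 — 13 in total.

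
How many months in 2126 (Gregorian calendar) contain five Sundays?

4

A month of length L has five Sundays iff its first Sunday is on day ≤ L−28 (so day 1–3 in a 31-day month, 1–2 in a 30-day month, day 1 in a leap February).
Checking each month of 2126: Jan starts Tue (31d); Feb starts Fri (28d); Mar starts Fri (31d) ✓; Apr starts Mon (30d); May starts Wed (31d); Jun starts Sat (30d) ✓; Jul starts Mon (31d); Aug starts Thu (31d); Sep starts Sun (30d) ✓; Oct starts Tue (31d); Nov starts Fri (30d); Dec starts Sun (31d) ✓.
Five-Sunday months: March, June, September, December → 4.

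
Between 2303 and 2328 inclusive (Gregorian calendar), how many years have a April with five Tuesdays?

6

April has 30 days; it has five Tuesdays when Tuesday falls among the first (month-length − 28) days — i.e. when April 1 is one of Tuesday/Monday.
April 1 by year: 2303:Wed 2304:Fri 2305:Sat 2306:Sun 2307:Mon✓ 2308:Wed 2309:Thu 2310:Fri 2311:Sat 2312:Mon✓ 2313:Tue✓ 2314:Wed 2315:Thu 2316:Sat 2317:Sun 2318:Mon✓ 2319:Tue✓ 2320:Thu 2321:Fri 2322:Sat 2323:Sun 2324:Tue✓ 2325:Wed 2326:Thu 2327:Fri 2328:Sun
Years with five Tuesdays: 2307, 2312, 2313, 2318, 2319, 2324 → 6.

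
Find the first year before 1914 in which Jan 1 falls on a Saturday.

1910

Jan 1 advances by 2 weekdays after a leap year and by 1 after a common year.
1914: Jan 1 is Thursday.
1913: Wednesday
1912: Monday (leap)
1911: Sunday
1910: Saturday
1910 begins on a Saturday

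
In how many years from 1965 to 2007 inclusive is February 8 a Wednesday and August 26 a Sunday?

1

Check each year's weekday for February 8 and August 26:
  1965: Mon/Thu  1966: Tue/Fri  1967: Wed/Sat  1968: Thu/Mon  1969: Sat/Tue  1970: Sun/Wed  1971: Mon/Thu  1972: Tue/Sat  1973: Thu/Sun  1974: Fri/Mon  1975: Sat/Tue  1976: Sun/Thu  1977: Tue/Fri  1978: Wed/Sat  …(15 more)…  1994: Tue/Fri  1995: Wed/Sat  1996: Thu/Mon  1997: Sat/Tue  1998: Sun/Wed  1999: Mon/Thu  2000: Tue/Sat  2001: Thu/Sun  2002: Fri/Mon  2003: Sat/Tue  2004: Sun/Thu  2005: Tue/Fri  2006: Wed/Sat  2007: Thu/Sun
Both conditions hold in: 1984 — 1.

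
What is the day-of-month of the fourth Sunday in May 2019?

26

May 1, 2019 is a Wednesday, so the first Sunday is the 5th.
The fourth Sunday is 5 + 21 = 26.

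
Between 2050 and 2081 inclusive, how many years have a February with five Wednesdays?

1

February has 28 days (29 in leap years); it has five Wednesdays when Wednesday falls among the first (month-length − 28) days — i.e. when February 1 is Wednesday in a leap year (never in a common year).
February 1 by year: 2050:Tue 2051:Wed 2052:Thu 2053:Sat 2054:Sun 2055:Mon 2056:Tue 2057:Thu 2058:Fri 2059:Sat 2060:Sun 2061:Tue 2062:Wed 2063:Thu 2064:Fri 2065:Sun 2066:Mon 2067:Tue 2068:Wed✓ 2069:Fri 2070:Sat 2071:Sun 2072:Mon 2073:Wed 2074:Thu 2075:Fri 2076:Sat 2077:Mon 2078:Tue 2079:Wed 2080:Thu 2081:Sat
Years with five Wednesdays: 2068 → 1.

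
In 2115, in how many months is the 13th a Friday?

2

Check the 13th of each month of 2115: Jan 13: Sun, Feb 13: Wed, Mar 13: Wed, Apr 13: Sat, May 13: Mon, Jun 13: Thu, Jul 13: Sat, Aug 13: Tue, Sep 13: Fri, Oct 13: Sun, Nov 13: Wed, Dec 13: Fri.
Friday occurs in September, December — 2 months.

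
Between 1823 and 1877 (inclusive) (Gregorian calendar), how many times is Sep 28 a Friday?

8

Track Sep 28's weekday year by year (advancing +1, or +2 across a Feb 29):
  1823: Sun  1824: Tue (+2)  1825: Wed (+1)  1826: Thu (+1)  1827: Fri (+1) ✓
  1828: Sun (+2)  1829: Mon (+1)  1830: Tue (+1)  1831: Wed (+1)  1832: Fri (+2) ✓
  1833: Sat (+1)  1834: Sun (+1)  1835: Mon (+1)  1836: Wed (+2)  … (27 more years) …
  1864: Wed (+2)  1865: Thu (+1)  1866: Fri (+1) ✓  1867: Sat (+1)  1868: Mon (+2)
  1869: Tue (+1)  1870: Wed (+1)  1871: Thu (+1)  1872: Sat (+2)  1873: Sun (+1)
  1874: Mon (+1)  1875: Tue (+1)  1876: Thu (+2)  1877: Fri (+1) ✓
Friday years: 1827, 1832, 1838, 1849, 1855, 1860, 1866, 1877 — 8 in total.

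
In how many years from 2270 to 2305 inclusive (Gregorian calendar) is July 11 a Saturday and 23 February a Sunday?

1

Check each year's weekday for July 11 and 23 February:
  2270: Mon/Wed  2271: Tue/Thu  2272: Thu/Fri  2273: Fri/Sun  2274: Sat/Mon  2275: Sun/Tue  2276: Tue/Wed  2277: Wed/Fri  2278: Thu/Sat  2279: Fri/Sun  2280: Sun/Mon  2281: Mon/Wed  2282: Tue/Thu  2283: Wed/Fri  …(8 more)…  2292: Mon/Tue  2293: Tue/Thu  2294: Wed/Fri  2295: Thu/Sat  2296: Sat/Sun ✓  2297: Sun/Tue  2298: Mon/Wed  2299: Tue/Thu  2300: Wed/Fri  2301: Thu/Sat  2302: Fri/Sun  2303: Sat/Mon  2304: Mon/Tue  2305: Tue/Thu
Both conditions hold in: 2296 — 1.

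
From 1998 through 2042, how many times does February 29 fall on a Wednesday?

2

Leap years in 1998–2042: 11 of them.
Feb 29 weekday advances by 5 (mod 7) from one leap year to the next four years later (or differs when a century non-leap intervenes).
Leap-day weekdays: 2000:Tue 2004:Sun 2008:Fri 2012:Wed✓ 2016:Mon 2020:Sat 2024:Thu 2028:Tue 2032:Sun 2036:Fri 2040:Wed✓
Wednesday: 2012, 2040 → 2.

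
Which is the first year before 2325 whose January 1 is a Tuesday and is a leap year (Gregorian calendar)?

2324

Jan 1 advances by 2 weekdays after a leap year and by 1 after a common year.
2325: Jan 1 is Thursday.
2324: Tuesday (leap)
2324 begins on a Tuesday and is a leap year.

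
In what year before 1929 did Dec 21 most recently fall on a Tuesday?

1926

From one year to the next, a fixed date's weekday advances by 1, or by 2 when a Feb 29 lies between the two dates.
1929: December 21 is Saturday.
1928: Friday (−1)
1927: Wednesday (−2)
1926: Tuesday (−1)
Dec 21 falls on a Tuesday in 1926.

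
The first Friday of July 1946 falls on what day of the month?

July 1, 1946 is a Monday, so the first Friday is the 5th.
The first Friday is 5 + 0 = 5.

5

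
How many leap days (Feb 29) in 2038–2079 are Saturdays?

Leap years in 2038–2079: 10 of them.
Feb 29 weekday advances by 5 (mod 7) from one leap year to the next four years later (or differs when a century non-leap intervenes).
Leap-day weekdays: 2040:Wed 2044:Mon 2048:Sat✓ 2052:Thu 2056:Tue 2060:Sun 2064:Fri 2068:Wed 2072:Mon 2076:Sat✓
Saturday: 2048, 2076 → 2.

2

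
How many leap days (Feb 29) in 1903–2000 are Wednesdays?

3

Leap years in 1903–2000: 25 of them.
Feb 29 weekday advances by 5 (mod 7) from one leap year to the next four years later (or differs when a century non-leap intervenes).
Leap-day weekdays: 1904:Mon 1908:Sat 1912:Thu 1916:Tue 1920:Sun 1924:Fri 1928:Wed✓ 1932:Mon 1936:Sat 1940:Thu 1944:Tue 1948:Sun 1952:Fri 1956:Wed✓ 1960:Mon 1964:Sat 1968:Thu 1972:Tue 1976:Sun 1980:Fri 1984:Wed✓ 1988:Mon 1992:Sat 1996:Thu 2000:Tue
Wednesday: 1928, 1956, 1984 → 3.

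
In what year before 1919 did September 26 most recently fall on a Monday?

From one year to the next, a fixed date's weekday advances by 1, or by 2 when a Feb 29 lies between the two dates.
1919: September 26 is Friday.
1918: Thursday (−1)
1917: Wednesday (−1)
1916: Tuesday (−1)
1915: Sunday (−2)
1914: Saturday (−1)
1913: Friday (−1)
1912: Thursday (−1)
1911: Tuesday (−2)
1910: Monday (−1)
September 26 falls on a Monday in 1910.

1910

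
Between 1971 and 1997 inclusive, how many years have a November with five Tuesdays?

November has 30 days; it has five Tuesdays when Tuesday falls among the first (month-length − 28) days — i.e. when November 1 is one of Tuesday/Monday.
November 1 by year: 1971:Mon✓ 1972:Wed 1973:Thu 1974:Fri 1975:Sat 1976:Mon✓ 1977:Tue✓ 1978:Wed 1979:Thu 1980:Sat 1981:Sun 1982:Mon✓ 1983:Tue✓ 1984:Thu 1985:Fri 1986:Sat 1987:Sun 1988:Tue✓ 1989:Wed 1990:Thu 1991:Fri 1992:Sun 1993:Mon✓ 1994:Tue✓ 1995:Wed 1996:Fri 1997:Sat
Years with five Tuesdays: 1971, 1976, 1977, 1982, 1983, 1988, 1993, 1994 → 8.

8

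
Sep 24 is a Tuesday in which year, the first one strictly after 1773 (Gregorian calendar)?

1776

From one year to the next, a fixed date's weekday advances by 1, or by 2 when a Feb 29 lies between the two dates.
1773: September 24 is Friday.
1774: Saturday (+1)
1775: Sunday (+1)
1776: Tuesday (+2)
Sep 24 falls on a Tuesday in 1776.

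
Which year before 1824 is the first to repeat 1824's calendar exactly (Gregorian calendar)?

Two years share a calendar iff Jan 1 falls on the same weekday and both are leap or both are common. 1824: Jan 1 is Thursday, leap year.
1823: Jan 1 Wednesday, common
1822: Jan 1 Tuesday, common
1821: Jan 1 Monday, common
1820: Jan 1 Saturday, leap
1819: Jan 1 Friday, common
1818: Jan 1 Thursday, common
1817: Jan 1 Wednesday, common
1816: Jan 1 Monday, leap
1815: Jan 1 Sunday, common
1814: Jan 1 Saturday, common
1813: Jan 1 Friday, common
1812: Jan 1 Wednesday, leap
1811: Jan 1 Tuesday, common
1810: Jan 1 Monday, common
1809: Jan 1 Sunday, common
1808: Jan 1 Friday, leap
1807: Jan 1 Thursday, common
1806: Jan 1 Wednesday, common
1805: Jan 1 Tuesday, common
1804: Jan 1 Sunday, leap
1803: Jan 1 Saturday, common
1802: Jan 1 Friday, common
1801: Jan 1 Thursday, common
1800: Jan 1 Wednesday, common
1799: Jan 1 Tuesday, common
1798: Jan 1 Monday, common
1797: Jan 1 Sunday, common
1796: Jan 1 Friday, leap
1795: Jan 1 Thursday, common
1794: Jan 1 Wednesday, common
1793: Jan 1 Tuesday, common
1792: Jan 1 Sunday, leap
1791: Jan 1 Saturday, common
1790: Jan 1 Friday, common
1789: Jan 1 Thursday, common
1788: Jan 1 Tuesday, leap
1787: Jan 1 Monday, common
1786: Jan 1 Sunday, common
1785: Jan 1 Saturday, common
1784: Jan 1 Thursday, leap
1784 matches on both conditions.

1784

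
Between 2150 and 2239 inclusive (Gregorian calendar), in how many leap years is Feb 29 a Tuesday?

3

Leap years in 2150–2239: 21 of them.
Feb 29 weekday advances by 5 (mod 7) from one leap year to the next four years later (or differs when a century non-leap intervenes).
Leap-day weekdays: 2152:Tue✓ 2156:Sun 2160:Fri 2164:Wed 2168:Mon 2172:Sat 2176:Thu 2180:Tue✓ 2184:Sun 2188:Fri 2192:Wed 2196:Mon 2204:Wed 2208:Mon 2212:Sat 2216:Thu 2220:Tue✓ 2224:Sun 2228:Fri 2232:Wed 2236:Mon
Tuesday: 2152, 2180, 2220 → 3.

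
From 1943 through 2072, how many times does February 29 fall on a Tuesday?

5

Leap years in 1943–2072: 33 of them.
Feb 29 weekday advances by 5 (mod 7) from one leap year to the next four years later (or differs when a century non-leap intervenes).
Leap-day weekdays: 1944:Tue✓ 1948:Sun 1952:Fri 1956:Wed 1960:Mon 1964:Sat 1968:Thu 1972:Tue✓ 1976:Sun 1980:Fri 1984:Wed 1988:Mon 1992:Sat …(7 more)… 2024:Thu 2028:Tue✓ 2032:Sun 2036:Fri 2040:Wed 2044:Mon 2048:Sat 2052:Thu 2056:Tue✓ 2060:Sun 2064:Fri 2068:Wed 2072:Mon
Tuesday: 1944, 1972, 2000, 2028, 2056 → 5.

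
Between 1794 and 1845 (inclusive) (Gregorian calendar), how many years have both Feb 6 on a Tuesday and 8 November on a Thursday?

5

Check each year's weekday for Feb 6 and 8 November:
  1794: Thu/Sat  1795: Fri/Sun  1796: Sat/Tue  1797: Mon/Wed  1798: Tue/Thu ✓  1799: Wed/Fri  1800: Thu/Sat  1801: Fri/Sun  1802: Sat/Mon  1803: Sun/Tue  1804: Mon/Thu  1805: Wed/Fri  1806: Thu/Sat  1807: Fri/Sun  …(24 more)…  1832: Mon/Thu  1833: Wed/Fri  1834: Thu/Sat  1835: Fri/Sun  1836: Sat/Tue  1837: Mon/Wed  1838: Tue/Thu ✓  1839: Wed/Fri  1840: Thu/Sun  1841: Sat/Mon  1842: Sun/Tue  1843: Mon/Wed  1844: Tue/Fri  1845: Thu/Sat
Both conditions hold in: 1798, 1810, 1821, 1827, 1838 — 5.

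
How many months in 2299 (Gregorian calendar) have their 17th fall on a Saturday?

Check the 17th of each month of 2299: Jan 17: Tue, Feb 17: Fri, Mar 17: Fri, Apr 17: Mon, May 17: Wed, Jun 17: Sat, Jul 17: Mon, Aug 17: Thu, Sep 17: Sun, Oct 17: Tue, Nov 17: Fri, Dec 17: Sun.
Saturday occurs in June — 1 month.

1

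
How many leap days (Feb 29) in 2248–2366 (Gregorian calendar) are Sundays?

Leap years in 2248–2366: 29 of them.
Feb 29 weekday advances by 5 (mod 7) from one leap year to the next four years later (or differs when a century non-leap intervenes).
Leap-day weekdays: 2248:Tue 2252:Sun✓ 2256:Fri 2260:Wed 2264:Mon 2268:Sat 2272:Thu 2276:Tue 2280:Sun✓ 2284:Fri 2288:Wed 2292:Mon 2296:Sat …(3 more)… 2316:Tue 2320:Sun✓ 2324:Fri 2328:Wed 2332:Mon 2336:Sat 2340:Thu 2344:Tue 2348:Sun✓ 2352:Fri 2356:Wed 2360:Mon 2364:Sat
Sunday: 2252, 2280, 2320, 2348 → 4.

4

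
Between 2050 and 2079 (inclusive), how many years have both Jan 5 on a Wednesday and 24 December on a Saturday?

Check each year's weekday for Jan 5 and 24 December:
  2050: Wed/Sat ✓  2051: Thu/Sun  2052: Fri/Tue  2053: Sun/Wed  2054: Mon/Thu  2055: Tue/Fri  2056: Wed/Sun  2057: Fri/Mon  2058: Sat/Tue  2059: Sun/Wed  2060: Mon/Fri  2061: Wed/Sat ✓  2062: Thu/Sun  2063: Fri/Mon  2064: Sat/Wed  2065: Mon/Thu  2066: Tue/Fri  2067: Wed/Sat ✓  2068: Thu/Mon  2069: Sat/Tue  2070: Sun/Wed  2071: Mon/Thu  2072: Tue/Sat  2073: Thu/Sun  2074: Fri/Mon  2075: Sat/Tue  2076: Sun/Thu  2077: Tue/Fri  2078: Wed/Sat ✓  2079: Thu/Sun
Both conditions hold in: 2050, 2061, 2067, 2078 — 4.

4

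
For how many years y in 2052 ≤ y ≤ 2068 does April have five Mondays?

April has 30 days; it has five Mondays when Monday falls among the first (month-length − 28) days — i.e. when April 1 is one of Monday/Sunday.
April 1 by year: 2052:Mon✓ 2053:Tue 2054:Wed 2055:Thu 2056:Sat 2057:Sun✓ 2058:Mon✓ 2059:Tue 2060:Thu 2061:Fri 2062:Sat 2063:Sun✓ 2064:Tue 2065:Wed 2066:Thu 2067:Fri 2068:Sun✓
Years with five Mondays: 2052, 2057, 2058, 2063, 2068 → 5.

5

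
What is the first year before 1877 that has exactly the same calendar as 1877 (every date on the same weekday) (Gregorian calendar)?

Two years share a calendar iff Jan 1 falls on the same weekday and both are leap or both are common. 1877: Jan 1 is Monday, common year.
1876: Jan 1 Saturday, leap
1875: Jan 1 Friday, common
1874: Jan 1 Thursday, common
1873: Jan 1 Wednesday, common
1872: Jan 1 Monday, leap
1871: Jan 1 Sunday, common
1870: Jan 1 Saturday, common
1869: Jan 1 Friday, common
1868: Jan 1 Wednesday, leap
1867: Jan 1 Tuesday, common
1866: Jan 1 Monday, common
1866 matches on both conditions.

1866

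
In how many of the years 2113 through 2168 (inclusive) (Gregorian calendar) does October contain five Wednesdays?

24

October has 31 days; it has five Wednesdays when Wednesday falls among the first (month-length − 28) days — i.e. when October 1 is one of Wednesday/Tuesday/Monday.
October 1 by year: 2113:Sun 2114:Mon✓ 2115:Tue✓ 2116:Thu 2117:Fri 2118:Sat 2119:Sun 2120:Tue✓ 2121:Wed✓ 2122:Thu 2123:Fri 2124:Sun 2125:Mon✓ 2126:Tue✓ 2127:Wed✓ …(26 more)… 2154:Tue✓ 2155:Wed✓ 2156:Fri 2157:Sat 2158:Sun 2159:Mon✓ 2160:Wed✓ 2161:Thu 2162:Fri 2163:Sat 2164:Mon✓ 2165:Tue✓ 2166:Wed✓ 2167:Thu 2168:Sat
Years with five Wednesdays: 2114, 2115, 2120, 2121, 2125, 2126, 2127, 2131, 2132, 2136, 2137, 2138, 2142, 2143, 2148, 2149, 2153, 2154, 2155, 2159, 2160, 2164, 2165, 2166 → 24.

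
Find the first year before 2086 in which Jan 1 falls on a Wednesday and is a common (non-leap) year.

Jan 1 advances by 2 weekdays after a leap year and by 1 after a common year.
2086: Jan 1 is Tuesday.
2085: Monday
2084: Saturday (leap)
2083: Friday
2082: Thursday
2081: Wednesday
2081 begins on a Wednesday and is a common year.

2081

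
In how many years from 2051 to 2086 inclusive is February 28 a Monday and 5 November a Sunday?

Check each year's weekday for February 28 and 5 November:
  2051: Tue/Sun  2052: Wed/Tue  2053: Fri/Wed  2054: Sat/Thu  2055: Sun/Fri  2056: Mon/Sun ✓  2057: Wed/Mon  2058: Thu/Tue  2059: Fri/Wed  2060: Sat/Fri  2061: Mon/Sat  2062: Tue/Sun  2063: Wed/Mon  2064: Thu/Wed  …(8 more)…  2073: Tue/Sun  2074: Wed/Mon  2075: Thu/Tue  2076: Fri/Thu  2077: Sun/Fri  2078: Mon/Sat  2079: Tue/Sun  2080: Wed/Tue  2081: Fri/Wed  2082: Sat/Thu  2083: Sun/Fri  2084: Mon/Sun ✓  2085: Wed/Mon  2086: Thu/Tue
Both conditions hold in: 2056, 2084 — 2.

2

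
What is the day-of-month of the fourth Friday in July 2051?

28

July 1, 2051 is a Saturday, so the first Friday is the 7th.
The fourth Friday is 7 + 21 = 28.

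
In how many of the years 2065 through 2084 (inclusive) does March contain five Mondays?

9

March has 31 days; it has five Mondays when Monday falls among the first (month-length − 28) days — i.e. when March 1 is one of Monday/Sunday/Saturday.
March 1 by year: 2065:Sun✓ 2066:Mon✓ 2067:Tue 2068:Thu 2069:Fri 2070:Sat✓ 2071:Sun✓ 2072:Tue 2073:Wed 2074:Thu 2075:Fri 2076:Sun✓ 2077:Mon✓ 2078:Tue 2079:Wed 2080:Fri 2081:Sat✓ 2082:Sun✓ 2083:Mon✓ 2084:Wed
Years with five Mondays: 2065, 2066, 2070, 2071, 2076, 2077, 2081, 2082, 2083 → 9.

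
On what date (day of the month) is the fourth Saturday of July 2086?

July 1, 2086 is a Monday, so the first Saturday is the 6th.
The fourth Saturday is 6 + 21 = 27.

27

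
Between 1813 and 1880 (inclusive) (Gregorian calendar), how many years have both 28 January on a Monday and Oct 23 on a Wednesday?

7

Check each year's weekday for 28 January and Oct 23:
  1813: Thu/Sat  1814: Fri/Sun  1815: Sat/Mon  1816: Sun/Wed  1817: Tue/Thu  1818: Wed/Fri  1819: Thu/Sat  1820: Fri/Mon  1821: Sun/Tue  1822: Mon/Wed ✓  1823: Tue/Thu  1824: Wed/Sat  1825: Fri/Sun  1826: Sat/Mon  …(40 more)…  1867: Mon/Wed ✓  1868: Tue/Fri  1869: Thu/Sat  1870: Fri/Sun  1871: Sat/Mon  1872: Sun/Wed  1873: Tue/Thu  1874: Wed/Fri  1875: Thu/Sat  1876: Fri/Mon  1877: Sun/Tue  1878: Mon/Wed ✓  1879: Tue/Thu  1880: Wed/Sat
Both conditions hold in: 1822, 1833, 1839, 1850, 1861, 1867, 1878 — 7.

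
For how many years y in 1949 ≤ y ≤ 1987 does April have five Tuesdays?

11

April has 30 days; it has five Tuesdays when Tuesday falls among the first (month-length − 28) days — i.e. when April 1 is one of Tuesday/Monday.
April 1 by year: 1949:Fri 1950:Sat 1951:Sun 1952:Tue✓ 1953:Wed 1954:Thu 1955:Fri 1956:Sun 1957:Mon✓ 1958:Tue✓ 1959:Wed 1960:Fri 1961:Sat 1962:Sun 1963:Mon✓ …(9 more)… 1973:Sun 1974:Mon✓ 1975:Tue✓ 1976:Thu 1977:Fri 1978:Sat 1979:Sun 1980:Tue✓ 1981:Wed 1982:Thu 1983:Fri 1984:Sun 1985:Mon✓ 1986:Tue✓ 1987:Wed
Years with five Tuesdays: 1952, 1957, 1958, 1963, 1968, 1969, 1974, 1975, 1980, 1985, 1986 → 11.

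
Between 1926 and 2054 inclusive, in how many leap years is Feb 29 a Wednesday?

Leap years in 1926–2054: 32 of them.
Feb 29 weekday advances by 5 (mod 7) from one leap year to the next four years later (or differs when a century non-leap intervenes).
Leap-day weekdays: 1928:Wed✓ 1932:Mon 1936:Sat 1940:Thu 1944:Tue 1948:Sun 1952:Fri 1956:Wed✓ 1960:Mon 1964:Sat 1968:Thu 1972:Tue 1976:Sun …(6 more)… 2004:Sun 2008:Fri 2012:Wed✓ 2016:Mon 2020:Sat 2024:Thu 2028:Tue 2032:Sun 2036:Fri 2040:Wed✓ 2044:Mon 2048:Sat 2052:Thu
Wednesday: 1928, 1956, 1984, 2012, 2040 → 5.

5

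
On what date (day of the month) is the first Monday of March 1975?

3

March 1, 1975 is a Saturday, so the first Monday is the 3rd.
The first Monday is 3 + 0 = 3.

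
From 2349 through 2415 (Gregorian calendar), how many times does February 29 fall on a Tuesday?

2

Leap years in 2349–2415: 16 of them.
Feb 29 weekday advances by 5 (mod 7) from one leap year to the next four years later (or differs when a century non-leap intervenes).
Leap-day weekdays: 2352:Fri 2356:Wed 2360:Mon 2364:Sat 2368:Thu 2372:Tue✓ 2376:Sun 2380:Fri 2384:Wed 2388:Mon 2392:Sat 2396:Thu 2400:Tue✓ 2404:Sun 2408:Fri 2412:Wed
Tuesday: 2372, 2400 → 2.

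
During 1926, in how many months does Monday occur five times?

A month of length L has five Mondays iff its first Monday is on day ≤ L−28 (so day 1–3 in a 31-day month, 1–2 in a 30-day month, day 1 in a leap February).
Checking each month of 1926: Jan starts Fri (31d); Feb starts Mon (28d); Mar starts Mon (31d) ✓; Apr starts Thu (30d); May starts Sat (31d) ✓; Jun starts Tue (30d); Jul starts Thu (31d); Aug starts Sun (31d) ✓; Sep starts Wed (30d); Oct starts Fri (31d); Nov starts Mon (30d) ✓; Dec starts Wed (31d).
Five-Monday months: March, May, August, November → 4.

4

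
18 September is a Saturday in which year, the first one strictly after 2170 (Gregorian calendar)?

From one year to the next, a fixed date's weekday advances by 1, or by 2 when a Feb 29 lies between the two dates.
2170: September 18 is Tuesday.
2171: Wednesday (+1)
2172: Friday (+2)
2173: Saturday (+1)
18 September falls on a Saturday in 2173.

2173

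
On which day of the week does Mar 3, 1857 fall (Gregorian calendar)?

January 1, 1857 is a Thursday.
March 3 is day 62 of the year, i.e. 61 days after Jan 1.
61 mod 7 = 5, so advance 5 weekdays from Thursday: Tuesday.

Tuesday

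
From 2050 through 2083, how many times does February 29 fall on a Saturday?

Leap years in 2050–2083: 8 of them.
Feb 29 weekday advances by 5 (mod 7) from one leap year to the next four years later (or differs when a century non-leap intervenes).
Leap-day weekdays: 2052:Thu 2056:Tue 2060:Sun 2064:Fri 2068:Wed 2072:Mon 2076:Sat✓ 2080:Thu
Saturday: 2076 → 1.

1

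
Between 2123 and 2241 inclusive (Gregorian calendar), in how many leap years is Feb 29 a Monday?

Leap years in 2123–2241: 29 of them.
Feb 29 weekday advances by 5 (mod 7) from one leap year to the next four years later (or differs when a century non-leap intervenes).
Leap-day weekdays: 2124:Tue 2128:Sun 2132:Fri 2136:Wed 2140:Mon✓ 2144:Sat 2148:Thu 2152:Tue 2156:Sun 2160:Fri 2164:Wed 2168:Mon✓ 2172:Sat …(3 more)… 2188:Fri 2192:Wed 2196:Mon✓ 2204:Wed 2208:Mon✓ 2212:Sat 2216:Thu 2220:Tue 2224:Sun 2228:Fri 2232:Wed 2236:Mon✓ 2240:Sat
Monday: 2140, 2168, 2196, 2208, 2236 → 5.

5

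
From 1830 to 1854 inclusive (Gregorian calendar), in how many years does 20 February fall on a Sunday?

Track 20 February's weekday year by year (advancing +1, or +2 across a Feb 29):
  1830: Sat  1831: Sun (+1) ✓  1832: Mon (+1)  1833: Wed (+2)  1834: Thu (+1)
  1835: Fri (+1)  1836: Sat (+1)  1837: Mon (+2)  1838: Tue (+1)  1839: Wed (+1)
  1840: Thu (+1)  1841: Sat (+2)  1842: Sun (+1) ✓  1843: Mon (+1)  1844: Tue (+1)
  1845: Thu (+2)  1846: Fri (+1)  1847: Sat (+1)  1848: Sun (+1) ✓  1849: Tue (+2)
  1850: Wed (+1)  1851: Thu (+1)  1852: Fri (+1)  1853: Sun (+2) ✓  1854: Mon (+1)
Sunday years: 1831, 1842, 1848, 1853 — 4 in total.

4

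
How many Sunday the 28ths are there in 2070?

2

Check the 28th of each month of 2070: Jan 28: Tue, Feb 28: Fri, Mar 28: Fri, Apr 28: Mon, May 28: Wed, Jun 28: Sat, Jul 28: Mon, Aug 28: Thu, Sep 28: Sun, Oct 28: Tue, Nov 28: Fri, Dec 28: Sun.
Sunday occurs in September, December — 2 months.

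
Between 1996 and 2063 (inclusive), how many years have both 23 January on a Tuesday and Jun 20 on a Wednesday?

8

Check each year's weekday for 23 January and Jun 20:
  1996: Tue/Thu  1997: Thu/Fri  1998: Fri/Sat  1999: Sat/Sun  2000: Sun/Tue  2001: Tue/Wed ✓  2002: Wed/Thu  2003: Thu/Fri  2004: Fri/Sun  2005: Sun/Mon  2006: Mon/Tue  2007: Tue/Wed ✓  2008: Wed/Fri  2009: Fri/Sat  …(40 more)…  2050: Sun/Mon  2051: Mon/Tue  2052: Tue/Thu  2053: Thu/Fri  2054: Fri/Sat  2055: Sat/Sun  2056: Sun/Tue  2057: Tue/Wed ✓  2058: Wed/Thu  2059: Thu/Fri  2060: Fri/Sun  2061: Sun/Mon  2062: Mon/Tue  2063: Tue/Wed ✓
Both conditions hold in: 2001, 2007, 2018, 2029, 2035, 2046, 2057, 2063 — 8.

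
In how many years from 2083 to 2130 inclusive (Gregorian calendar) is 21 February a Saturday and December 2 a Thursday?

Check each year's weekday for 21 February and December 2:
  2083: Sun/Thu  2084: Mon/Sat  2085: Wed/Sun  2086: Thu/Mon  2087: Fri/Tue  2088: Sat/Thu ✓  2089: Mon/Fri  2090: Tue/Sat  2091: Wed/Sun  2092: Thu/Tue  2093: Sat/Wed  2094: Sun/Thu  2095: Mon/Fri  2096: Tue/Sun  …(20 more)…  2117: Sun/Thu  2118: Mon/Fri  2119: Tue/Sat  2120: Wed/Mon  2121: Fri/Tue  2122: Sat/Wed  2123: Sun/Thu  2124: Mon/Sat  2125: Wed/Sun  2126: Thu/Mon  2127: Fri/Tue  2128: Sat/Thu ✓  2129: Mon/Fri  2130: Tue/Sat
Both conditions hold in: 2088, 2128 — 2.

2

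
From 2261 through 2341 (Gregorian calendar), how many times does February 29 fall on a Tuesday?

2

Leap years in 2261–2341: 19 of them.
Feb 29 weekday advances by 5 (mod 7) from one leap year to the next four years later (or differs when a century non-leap intervenes).
Leap-day weekdays: 2264:Mon 2268:Sat 2272:Thu 2276:Tue✓ 2280:Sun 2284:Fri 2288:Wed 2292:Mon 2296:Sat 2304:Mon 2308:Sat 2312:Thu 2316:Tue✓ 2320:Sun 2324:Fri 2328:Wed 2332:Mon 2336:Sat 2340:Thu
Tuesday: 2276, 2316 → 2.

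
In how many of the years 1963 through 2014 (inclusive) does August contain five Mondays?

August has 31 days; it has five Mondays when Monday falls among the first (month-length − 28) days — i.e. when August 1 is one of Monday/Sunday/Saturday.
August 1 by year: 1963:Thu 1964:Sat✓ 1965:Sun✓ 1966:Mon✓ 1967:Tue 1968:Thu 1969:Fri 1970:Sat✓ 1971:Sun✓ 1972:Tue 1973:Wed 1974:Thu 1975:Fri 1976:Sun✓ 1977:Mon✓ …(22 more)… 2000:Tue 2001:Wed 2002:Thu 2003:Fri 2004:Sun✓ 2005:Mon✓ 2006:Tue 2007:Wed 2008:Fri 2009:Sat✓ 2010:Sun✓ 2011:Mon✓ 2012:Wed 2013:Thu 2014:Fri
Years with five Mondays: 1964, 1965, 1966, 1970, 1971, 1976, 1977, 1981, 1982, 1983, 1987, 1988, 1992, 1993, 1994, 1998, 1999, 2004, 2005, 2009, 2010, 2011 → 22.

22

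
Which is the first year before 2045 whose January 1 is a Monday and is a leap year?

2024

Jan 1 advances by 2 weekdays after a leap year and by 1 after a common year.
2045: Jan 1 is Sunday.
2044: Friday (leap)
2043: Thursday
2042: Wednesday
2041: Tuesday
2040: Sunday (leap)
2039: Saturday
2038: Friday
2037: Thursday
2036: Tuesday (leap)
2035: Monday
2034: Sunday
2033: Saturday
2032: Thursday (leap)
2031: Wednesday
2030: Tuesday
2029: Monday
2028: Saturday (leap)
2027: Friday
2026: Thursday
2025: Wednesday
2024: Monday (leap)
2024 begins on a Monday and is a leap year.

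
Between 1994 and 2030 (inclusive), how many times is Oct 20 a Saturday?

5

Track Oct 20's weekday year by year (advancing +1, or +2 across a Feb 29):
  1994: Thu  1995: Fri (+1)  1996: Sun (+2)  1997: Mon (+1)  1998: Tue (+1)
  1999: Wed (+1)  2000: Fri (+2)  2001: Sat (+1) ✓  2002: Sun (+1)  2003: Mon (+1)
  2004: Wed (+2)  2005: Thu (+1)  2006: Fri (+1)  2007: Sat (+1) ✓  … (9 more years) …
  2017: Fri (+1)  2018: Sat (+1) ✓  2019: Sun (+1)  2020: Tue (+2)  2021: Wed (+1)
  2022: Thu (+1)  2023: Fri (+1)  2024: Sun (+2)  2025: Mon (+1)  2026: Tue (+1)
  2027: Wed (+1)  2028: Fri (+2)  2029: Sat (+1) ✓  2030: Sun (+1)
Saturday years: 2001, 2007, 2012, 2018, 2029 — 5 in total.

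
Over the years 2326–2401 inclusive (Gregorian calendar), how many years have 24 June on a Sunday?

Track 24 June's weekday year by year (advancing +1, or +2 across a Feb 29):
  2326: Thu  2327: Fri (+1)  2328: Sun (+2) ✓  2329: Mon (+1)  2330: Tue (+1)
  2331: Wed (+1)  2332: Fri (+2)  2333: Sat (+1)  2334: Sun (+1) ✓  2335: Mon (+1)
  2336: Wed (+2)  2337: Thu (+1)  2338: Fri (+1)  2339: Sat (+1)  … (48 more years) …
  2388: Fri (+2)  2389: Sat (+1)  2390: Sun (+1) ✓  2391: Mon (+1)  2392: Wed (+2)
  2393: Thu (+1)  2394: Fri (+1)  2395: Sat (+1)  2396: Mon (+2)  2397: Tue (+1)
  2398: Wed (+1)  2399: Thu (+1)  2400: Sat (+2)  2401: Sun (+1) ✓
Sunday years: 2328, 2334, 2345, 2351, 2356, 2362, 2373, 2379, 2384, 2390, 2401 — 11 in total.

11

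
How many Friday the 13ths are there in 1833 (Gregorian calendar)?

Check the 13th of each month of 1833: Jan 13: Sun, Feb 13: Wed, Mar 13: Wed, Apr 13: Sat, May 13: Mon, Jun 13: Thu, Jul 13: Sat, Aug 13: Tue, Sep 13: Fri, Oct 13: Sun, Nov 13: Wed, Dec 13: Fri.
Friday occurs in September, December — 2 months.

2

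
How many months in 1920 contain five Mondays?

4

A month of length L has five Mondays iff its first Monday is on day ≤ L−28 (so day 1–3 in a 31-day month, 1–2 in a 30-day month, day 1 in a leap February).
Checking each month of 1920: Jan starts Thu (31d); Feb starts Sun (29d); Mar starts Mon (31d) ✓; Apr starts Thu (30d); May starts Sat (31d) ✓; Jun starts Tue (30d); Jul starts Thu (31d); Aug starts Sun (31d) ✓; Sep starts Wed (30d); Oct starts Fri (31d); Nov starts Mon (30d) ✓; Dec starts Wed (31d).
Five-Monday months: March, May, August, November → 4.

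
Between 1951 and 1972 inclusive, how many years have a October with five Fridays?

10

October has 31 days; it has five Fridays when Friday falls among the first (month-length − 28) days — i.e. when October 1 is one of Friday/Thursday/Wednesday.
October 1 by year: 1951:Mon 1952:Wed✓ 1953:Thu✓ 1954:Fri✓ 1955:Sat 1956:Mon 1957:Tue 1958:Wed✓ 1959:Thu✓ 1960:Sat 1961:Sun 1962:Mon 1963:Tue 1964:Thu✓ 1965:Fri✓ 1966:Sat 1967:Sun 1968:Tue 1969:Wed✓ 1970:Thu✓ 1971:Fri✓ 1972:Sun
Years with five Fridays: 1952, 1953, 1954, 1958, 1959, 1964, 1965, 1969, 1970, 1971 → 10.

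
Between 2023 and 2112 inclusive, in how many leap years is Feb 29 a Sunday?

Leap years in 2023–2112: 22 of them.
Feb 29 weekday advances by 5 (mod 7) from one leap year to the next four years later (or differs when a century non-leap intervenes).
Leap-day weekdays: 2024:Thu 2028:Tue 2032:Sun✓ 2036:Fri 2040:Wed 2044:Mon 2048:Sat 2052:Thu 2056:Tue 2060:Sun✓ 2064:Fri 2068:Wed 2072:Mon 2076:Sat 2080:Thu 2084:Tue 2088:Sun✓ 2092:Fri 2096:Wed 2104:Fri 2108:Wed 2112:Mon
Sunday: 2032, 2060, 2088 → 3.

3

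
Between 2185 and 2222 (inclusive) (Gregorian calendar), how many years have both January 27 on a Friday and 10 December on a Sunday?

4

Check each year's weekday for January 27 and 10 December:
  2185: Thu/Sat  2186: Fri/Sun ✓  2187: Sat/Mon  2188: Sun/Wed  2189: Tue/Thu  2190: Wed/Fri  2191: Thu/Sat  2192: Fri/Mon  2193: Sun/Tue  2194: Mon/Wed  2195: Tue/Thu  2196: Wed/Sat  2197: Fri/Sun ✓  2198: Sat/Mon  …(10 more)…  2209: Fri/Sun ✓  2210: Sat/Mon  2211: Sun/Tue  2212: Mon/Thu  2213: Wed/Fri  2214: Thu/Sat  2215: Fri/Sun ✓  2216: Sat/Tue  2217: Mon/Wed  2218: Tue/Thu  2219: Wed/Fri  2220: Thu/Sun  2221: Sat/Mon  2222: Sun/Tue
Both conditions hold in: 2186, 2197, 2209, 2215 — 4.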